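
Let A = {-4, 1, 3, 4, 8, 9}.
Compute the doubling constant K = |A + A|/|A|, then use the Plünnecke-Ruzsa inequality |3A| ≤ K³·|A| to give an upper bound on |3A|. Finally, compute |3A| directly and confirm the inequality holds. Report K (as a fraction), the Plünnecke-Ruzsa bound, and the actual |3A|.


|A| = 6.
Step 1: Compute A + A by enumerating all 36 pairs.
A + A = {-8, -3, -1, 0, 2, 4, 5, 6, 7, 8, 9, 10, 11, 12, 13, 16, 17, 18}, so |A + A| = 18.
Step 2: Doubling constant K = |A + A|/|A| = 18/6 = 18/6 ≈ 3.0000.
Step 3: Plünnecke-Ruzsa gives |3A| ≤ K³·|A| = (3.0000)³ · 6 ≈ 162.0000.
Step 4: Compute 3A = A + A + A directly by enumerating all triples (a,b,c) ∈ A³; |3A| = 32.
Step 5: Check 32 ≤ 162.0000? Yes ✓.

K = 18/6, Plünnecke-Ruzsa bound K³|A| ≈ 162.0000, |3A| = 32, inequality holds.


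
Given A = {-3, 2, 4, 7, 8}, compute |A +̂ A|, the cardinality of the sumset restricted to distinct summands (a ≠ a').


Restricted sumset: A +̂ A = {a + a' : a ∈ A, a' ∈ A, a ≠ a'}.
Equivalently, take A + A and drop any sum 2a that is achievable ONLY as a + a for a ∈ A (i.e. sums representable only with equal summands).
Enumerate pairs (a, a') with a < a' (symmetric, so each unordered pair gives one sum; this covers all a ≠ a'):
  -3 + 2 = -1
  -3 + 4 = 1
  -3 + 7 = 4
  -3 + 8 = 5
  2 + 4 = 6
  2 + 7 = 9
  2 + 8 = 10
  4 + 7 = 11
  4 + 8 = 12
  7 + 8 = 15
Collected distinct sums: {-1, 1, 4, 5, 6, 9, 10, 11, 12, 15}
|A +̂ A| = 10
(Reference bound: |A +̂ A| ≥ 2|A| - 3 for |A| ≥ 2, with |A| = 5 giving ≥ 7.)

|A +̂ A| = 10


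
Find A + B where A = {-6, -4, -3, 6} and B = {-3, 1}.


A + B = {a + b : a ∈ A, b ∈ B}.
Enumerate all |A|·|B| = 4·2 = 8 pairs (a, b) and collect distinct sums.
a = -6: -6+-3=-9, -6+1=-5
a = -4: -4+-3=-7, -4+1=-3
a = -3: -3+-3=-6, -3+1=-2
a = 6: 6+-3=3, 6+1=7
Collecting distinct sums: A + B = {-9, -7, -6, -5, -3, -2, 3, 7}
|A + B| = 8

A + B = {-9, -7, -6, -5, -3, -2, 3, 7}


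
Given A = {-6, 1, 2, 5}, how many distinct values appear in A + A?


A + A = {a + a' : a, a' ∈ A}; |A| = 4.
General bounds: 2|A| - 1 ≤ |A + A| ≤ |A|(|A|+1)/2, i.e. 7 ≤ |A + A| ≤ 10.
Lower bound 2|A|-1 is attained iff A is an arithmetic progression.
Enumerate sums a + a' for a ≤ a' (symmetric, so this suffices):
a = -6: -6+-6=-12, -6+1=-5, -6+2=-4, -6+5=-1
a = 1: 1+1=2, 1+2=3, 1+5=6
a = 2: 2+2=4, 2+5=7
a = 5: 5+5=10
Distinct sums: {-12, -5, -4, -1, 2, 3, 4, 6, 7, 10}
|A + A| = 10

|A + A| = 10


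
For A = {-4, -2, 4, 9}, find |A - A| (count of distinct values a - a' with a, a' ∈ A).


A - A = {a - a' : a, a' ∈ A}; |A| = 4.
Bounds: 2|A|-1 ≤ |A - A| ≤ |A|² - |A| + 1, i.e. 7 ≤ |A - A| ≤ 13.
Note: 0 ∈ A - A always (from a - a). The set is symmetric: if d ∈ A - A then -d ∈ A - A.
Enumerate nonzero differences d = a - a' with a > a' (then include -d):
Positive differences: {2, 5, 6, 8, 11, 13}
Full difference set: {0} ∪ (positive diffs) ∪ (negative diffs).
|A - A| = 1 + 2·6 = 13 (matches direct enumeration: 13).

|A - A| = 13


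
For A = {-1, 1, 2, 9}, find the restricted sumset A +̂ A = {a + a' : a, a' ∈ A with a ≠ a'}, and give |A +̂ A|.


Restricted sumset: A +̂ A = {a + a' : a ∈ A, a' ∈ A, a ≠ a'}.
Equivalently, take A + A and drop any sum 2a that is achievable ONLY as a + a for a ∈ A (i.e. sums representable only with equal summands).
Enumerate pairs (a, a') with a < a' (symmetric, so each unordered pair gives one sum; this covers all a ≠ a'):
  -1 + 1 = 0
  -1 + 2 = 1
  -1 + 9 = 8
  1 + 2 = 3
  1 + 9 = 10
  2 + 9 = 11
Collected distinct sums: {0, 1, 3, 8, 10, 11}
|A +̂ A| = 6
(Reference bound: |A +̂ A| ≥ 2|A| - 3 for |A| ≥ 2, with |A| = 4 giving ≥ 5.)

|A +̂ A| = 6


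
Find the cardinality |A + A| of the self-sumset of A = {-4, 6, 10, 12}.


A + A = {a + a' : a, a' ∈ A}; |A| = 4.
General bounds: 2|A| - 1 ≤ |A + A| ≤ |A|(|A|+1)/2, i.e. 7 ≤ |A + A| ≤ 10.
Lower bound 2|A|-1 is attained iff A is an arithmetic progression.
Enumerate sums a + a' for a ≤ a' (symmetric, so this suffices):
a = -4: -4+-4=-8, -4+6=2, -4+10=6, -4+12=8
a = 6: 6+6=12, 6+10=16, 6+12=18
a = 10: 10+10=20, 10+12=22
a = 12: 12+12=24
Distinct sums: {-8, 2, 6, 8, 12, 16, 18, 20, 22, 24}
|A + A| = 10

|A + A| = 10


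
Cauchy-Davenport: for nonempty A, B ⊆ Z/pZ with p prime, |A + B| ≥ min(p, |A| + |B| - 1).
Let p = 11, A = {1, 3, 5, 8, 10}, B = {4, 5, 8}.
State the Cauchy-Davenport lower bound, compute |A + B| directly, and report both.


Cauchy-Davenport: |A + B| ≥ min(p, |A| + |B| - 1) for A, B nonempty in Z/pZ.
|A| = 5, |B| = 3, p = 11.
CD lower bound = min(11, 5 + 3 - 1) = min(11, 7) = 7.
Compute A + B mod 11 directly:
a = 1: 1+4=5, 1+5=6, 1+8=9
a = 3: 3+4=7, 3+5=8, 3+8=0
a = 5: 5+4=9, 5+5=10, 5+8=2
a = 8: 8+4=1, 8+5=2, 8+8=5
a = 10: 10+4=3, 10+5=4, 10+8=7
A + B = {0, 1, 2, 3, 4, 5, 6, 7, 8, 9, 10}, so |A + B| = 11.
Verify: 11 ≥ 7? Yes ✓.

CD lower bound = 7, actual |A + B| = 11.


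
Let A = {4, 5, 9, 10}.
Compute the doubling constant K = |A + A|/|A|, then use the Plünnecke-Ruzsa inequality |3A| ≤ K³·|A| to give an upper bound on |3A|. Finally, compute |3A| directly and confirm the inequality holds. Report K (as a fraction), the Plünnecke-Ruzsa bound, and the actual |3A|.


|A| = 4.
Step 1: Compute A + A by enumerating all 16 pairs.
A + A = {8, 9, 10, 13, 14, 15, 18, 19, 20}, so |A + A| = 9.
Step 2: Doubling constant K = |A + A|/|A| = 9/4 = 9/4 ≈ 2.2500.
Step 3: Plünnecke-Ruzsa gives |3A| ≤ K³·|A| = (2.2500)³ · 4 ≈ 45.5625.
Step 4: Compute 3A = A + A + A directly by enumerating all triples (a,b,c) ∈ A³; |3A| = 16.
Step 5: Check 16 ≤ 45.5625? Yes ✓.

K = 9/4, Plünnecke-Ruzsa bound K³|A| ≈ 45.5625, |3A| = 16, inequality holds.


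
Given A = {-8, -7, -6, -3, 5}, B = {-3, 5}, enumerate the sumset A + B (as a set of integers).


A + B = {a + b : a ∈ A, b ∈ B}.
Enumerate all |A|·|B| = 5·2 = 10 pairs (a, b) and collect distinct sums.
a = -8: -8+-3=-11, -8+5=-3
a = -7: -7+-3=-10, -7+5=-2
a = -6: -6+-3=-9, -6+5=-1
a = -3: -3+-3=-6, -3+5=2
a = 5: 5+-3=2, 5+5=10
Collecting distinct sums: A + B = {-11, -10, -9, -6, -3, -2, -1, 2, 10}
|A + B| = 9

A + B = {-11, -10, -9, -6, -3, -2, -1, 2, 10}


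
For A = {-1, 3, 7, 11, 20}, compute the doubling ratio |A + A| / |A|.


|A| = 5.
Compute A + A by enumerating all 25 pairs.
A + A = {-2, 2, 6, 10, 14, 18, 19, 22, 23, 27, 31, 40}, so |A + A| = 12.
K = |A + A| / |A| = 12/5 (already in lowest terms) ≈ 2.4000.
Reference: AP of size 5 gives K = 9/5 ≈ 1.8000; a fully generic set of size 5 gives K ≈ 3.0000.

|A| = 5, |A + A| = 12, K = 12/5.


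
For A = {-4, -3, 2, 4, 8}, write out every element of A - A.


A - A = {a - a' : a, a' ∈ A}.
Compute a - a' for each ordered pair (a, a'):
a = -4: -4--4=0, -4--3=-1, -4-2=-6, -4-4=-8, -4-8=-12
a = -3: -3--4=1, -3--3=0, -3-2=-5, -3-4=-7, -3-8=-11
a = 2: 2--4=6, 2--3=5, 2-2=0, 2-4=-2, 2-8=-6
a = 4: 4--4=8, 4--3=7, 4-2=2, 4-4=0, 4-8=-4
a = 8: 8--4=12, 8--3=11, 8-2=6, 8-4=4, 8-8=0
Collecting distinct values (and noting 0 appears from a-a):
A - A = {-12, -11, -8, -7, -6, -5, -4, -2, -1, 0, 1, 2, 4, 5, 6, 7, 8, 11, 12}
|A - A| = 19

A - A = {-12, -11, -8, -7, -6, -5, -4, -2, -1, 0, 1, 2, 4, 5, 6, 7, 8, 11, 12}


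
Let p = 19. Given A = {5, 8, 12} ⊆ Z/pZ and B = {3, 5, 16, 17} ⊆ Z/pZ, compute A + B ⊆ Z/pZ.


Work in Z/19Z: reduce every sum a + b modulo 19.
Enumerate all 12 pairs:
a = 5: 5+3=8, 5+5=10, 5+16=2, 5+17=3
a = 8: 8+3=11, 8+5=13, 8+16=5, 8+17=6
a = 12: 12+3=15, 12+5=17, 12+16=9, 12+17=10
Distinct residues collected: {2, 3, 5, 6, 8, 9, 10, 11, 13, 15, 17}
|A + B| = 11 (out of 19 total residues).

A + B = {2, 3, 5, 6, 8, 9, 10, 11, 13, 15, 17}


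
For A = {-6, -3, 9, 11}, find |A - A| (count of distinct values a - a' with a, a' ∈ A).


A - A = {a - a' : a, a' ∈ A}; |A| = 4.
Bounds: 2|A|-1 ≤ |A - A| ≤ |A|² - |A| + 1, i.e. 7 ≤ |A - A| ≤ 13.
Note: 0 ∈ A - A always (from a - a). The set is symmetric: if d ∈ A - A then -d ∈ A - A.
Enumerate nonzero differences d = a - a' with a > a' (then include -d):
Positive differences: {2, 3, 12, 14, 15, 17}
Full difference set: {0} ∪ (positive diffs) ∪ (negative diffs).
|A - A| = 1 + 2·6 = 13 (matches direct enumeration: 13).

|A - A| = 13


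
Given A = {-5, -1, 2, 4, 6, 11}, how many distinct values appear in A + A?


A + A = {a + a' : a, a' ∈ A}; |A| = 6.
General bounds: 2|A| - 1 ≤ |A + A| ≤ |A|(|A|+1)/2, i.e. 11 ≤ |A + A| ≤ 21.
Lower bound 2|A|-1 is attained iff A is an arithmetic progression.
Enumerate sums a + a' for a ≤ a' (symmetric, so this suffices):
a = -5: -5+-5=-10, -5+-1=-6, -5+2=-3, -5+4=-1, -5+6=1, -5+11=6
a = -1: -1+-1=-2, -1+2=1, -1+4=3, -1+6=5, -1+11=10
a = 2: 2+2=4, 2+4=6, 2+6=8, 2+11=13
a = 4: 4+4=8, 4+6=10, 4+11=15
a = 6: 6+6=12, 6+11=17
a = 11: 11+11=22
Distinct sums: {-10, -6, -3, -2, -1, 1, 3, 4, 5, 6, 8, 10, 12, 13, 15, 17, 22}
|A + A| = 17

|A + A| = 17


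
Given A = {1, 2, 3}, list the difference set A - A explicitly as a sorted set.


A - A = {a - a' : a, a' ∈ A}.
Compute a - a' for each ordered pair (a, a'):
a = 1: 1-1=0, 1-2=-1, 1-3=-2
a = 2: 2-1=1, 2-2=0, 2-3=-1
a = 3: 3-1=2, 3-2=1, 3-3=0
Collecting distinct values (and noting 0 appears from a-a):
A - A = {-2, -1, 0, 1, 2}
|A - A| = 5

A - A = {-2, -1, 0, 1, 2}


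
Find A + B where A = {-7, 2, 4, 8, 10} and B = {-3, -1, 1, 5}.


A + B = {a + b : a ∈ A, b ∈ B}.
Enumerate all |A|·|B| = 5·4 = 20 pairs (a, b) and collect distinct sums.
a = -7: -7+-3=-10, -7+-1=-8, -7+1=-6, -7+5=-2
a = 2: 2+-3=-1, 2+-1=1, 2+1=3, 2+5=7
a = 4: 4+-3=1, 4+-1=3, 4+1=5, 4+5=9
a = 8: 8+-3=5, 8+-1=7, 8+1=9, 8+5=13
a = 10: 10+-3=7, 10+-1=9, 10+1=11, 10+5=15
Collecting distinct sums: A + B = {-10, -8, -6, -2, -1, 1, 3, 5, 7, 9, 11, 13, 15}
|A + B| = 13

A + B = {-10, -8, -6, -2, -1, 1, 3, 5, 7, 9, 11, 13, 15}


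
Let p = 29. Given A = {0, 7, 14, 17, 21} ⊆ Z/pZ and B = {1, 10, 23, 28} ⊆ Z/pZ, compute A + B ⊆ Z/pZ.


Work in Z/29Z: reduce every sum a + b modulo 29.
Enumerate all 20 pairs:
a = 0: 0+1=1, 0+10=10, 0+23=23, 0+28=28
a = 7: 7+1=8, 7+10=17, 7+23=1, 7+28=6
a = 14: 14+1=15, 14+10=24, 14+23=8, 14+28=13
a = 17: 17+1=18, 17+10=27, 17+23=11, 17+28=16
a = 21: 21+1=22, 21+10=2, 21+23=15, 21+28=20
Distinct residues collected: {1, 2, 6, 8, 10, 11, 13, 15, 16, 17, 18, 20, 22, 23, 24, 27, 28}
|A + B| = 17 (out of 29 total residues).

A + B = {1, 2, 6, 8, 10, 11, 13, 15, 16, 17, 18, 20, 22, 23, 24, 27, 28}


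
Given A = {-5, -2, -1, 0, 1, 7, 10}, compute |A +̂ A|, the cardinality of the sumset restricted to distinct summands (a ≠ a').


Restricted sumset: A +̂ A = {a + a' : a ∈ A, a' ∈ A, a ≠ a'}.
Equivalently, take A + A and drop any sum 2a that is achievable ONLY as a + a for a ∈ A (i.e. sums representable only with equal summands).
Enumerate pairs (a, a') with a < a' (symmetric, so each unordered pair gives one sum; this covers all a ≠ a'):
  -5 + -2 = -7
  -5 + -1 = -6
  -5 + 0 = -5
  -5 + 1 = -4
  -5 + 7 = 2
  -5 + 10 = 5
  -2 + -1 = -3
  -2 + 0 = -2
  -2 + 1 = -1
  -2 + 7 = 5
  -2 + 10 = 8
  -1 + 0 = -1
  -1 + 1 = 0
  -1 + 7 = 6
  -1 + 10 = 9
  0 + 1 = 1
  0 + 7 = 7
  0 + 10 = 10
  1 + 7 = 8
  1 + 10 = 11
  7 + 10 = 17
Collected distinct sums: {-7, -6, -5, -4, -3, -2, -1, 0, 1, 2, 5, 6, 7, 8, 9, 10, 11, 17}
|A +̂ A| = 18
(Reference bound: |A +̂ A| ≥ 2|A| - 3 for |A| ≥ 2, with |A| = 7 giving ≥ 11.)

|A +̂ A| = 18


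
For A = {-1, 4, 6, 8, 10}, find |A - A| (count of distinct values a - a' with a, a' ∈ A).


A - A = {a - a' : a, a' ∈ A}; |A| = 5.
Bounds: 2|A|-1 ≤ |A - A| ≤ |A|² - |A| + 1, i.e. 9 ≤ |A - A| ≤ 21.
Note: 0 ∈ A - A always (from a - a). The set is symmetric: if d ∈ A - A then -d ∈ A - A.
Enumerate nonzero differences d = a - a' with a > a' (then include -d):
Positive differences: {2, 4, 5, 6, 7, 9, 11}
Full difference set: {0} ∪ (positive diffs) ∪ (negative diffs).
|A - A| = 1 + 2·7 = 15 (matches direct enumeration: 15).

|A - A| = 15


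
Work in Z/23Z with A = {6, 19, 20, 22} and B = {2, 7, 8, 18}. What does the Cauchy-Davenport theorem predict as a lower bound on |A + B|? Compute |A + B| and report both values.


Cauchy-Davenport: |A + B| ≥ min(p, |A| + |B| - 1) for A, B nonempty in Z/pZ.
|A| = 4, |B| = 4, p = 23.
CD lower bound = min(23, 4 + 4 - 1) = min(23, 7) = 7.
Compute A + B mod 23 directly:
a = 6: 6+2=8, 6+7=13, 6+8=14, 6+18=1
a = 19: 19+2=21, 19+7=3, 19+8=4, 19+18=14
a = 20: 20+2=22, 20+7=4, 20+8=5, 20+18=15
a = 22: 22+2=1, 22+7=6, 22+8=7, 22+18=17
A + B = {1, 3, 4, 5, 6, 7, 8, 13, 14, 15, 17, 21, 22}, so |A + B| = 13.
Verify: 13 ≥ 7? Yes ✓.

CD lower bound = 7, actual |A + B| = 13.


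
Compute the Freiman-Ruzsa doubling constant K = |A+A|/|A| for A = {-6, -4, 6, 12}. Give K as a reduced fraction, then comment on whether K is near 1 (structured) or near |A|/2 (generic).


|A| = 4.
Compute A + A by enumerating all 16 pairs.
A + A = {-12, -10, -8, 0, 2, 6, 8, 12, 18, 24}, so |A + A| = 10.
K = |A + A| / |A| = 10/4 = 5/2 ≈ 2.5000.
Reference: AP of size 4 gives K = 7/4 ≈ 1.7500; a fully generic set of size 4 gives K ≈ 2.5000.

|A| = 4, |A + A| = 10, K = 10/4 = 5/2.


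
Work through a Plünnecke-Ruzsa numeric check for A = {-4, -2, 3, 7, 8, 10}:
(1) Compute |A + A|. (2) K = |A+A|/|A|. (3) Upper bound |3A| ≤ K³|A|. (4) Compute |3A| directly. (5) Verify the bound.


|A| = 6.
Step 1: Compute A + A by enumerating all 36 pairs.
A + A = {-8, -6, -4, -1, 1, 3, 4, 5, 6, 8, 10, 11, 13, 14, 15, 16, 17, 18, 20}, so |A + A| = 19.
Step 2: Doubling constant K = |A + A|/|A| = 19/6 = 19/6 ≈ 3.1667.
Step 3: Plünnecke-Ruzsa gives |3A| ≤ K³·|A| = (3.1667)³ · 6 ≈ 190.5278.
Step 4: Compute 3A = A + A + A directly by enumerating all triples (a,b,c) ∈ A³; |3A| = 36.
Step 5: Check 36 ≤ 190.5278? Yes ✓.

K = 19/6, Plünnecke-Ruzsa bound K³|A| ≈ 190.5278, |3A| = 36, inequality holds.


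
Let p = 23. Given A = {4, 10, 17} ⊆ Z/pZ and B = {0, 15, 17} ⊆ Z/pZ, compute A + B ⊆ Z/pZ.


Work in Z/23Z: reduce every sum a + b modulo 23.
Enumerate all 9 pairs:
a = 4: 4+0=4, 4+15=19, 4+17=21
a = 10: 10+0=10, 10+15=2, 10+17=4
a = 17: 17+0=17, 17+15=9, 17+17=11
Distinct residues collected: {2, 4, 9, 10, 11, 17, 19, 21}
|A + B| = 8 (out of 23 total residues).

A + B = {2, 4, 9, 10, 11, 17, 19, 21}


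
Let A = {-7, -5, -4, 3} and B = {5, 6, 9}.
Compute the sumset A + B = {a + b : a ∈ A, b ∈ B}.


A + B = {a + b : a ∈ A, b ∈ B}.
Enumerate all |A|·|B| = 4·3 = 12 pairs (a, b) and collect distinct sums.
a = -7: -7+5=-2, -7+6=-1, -7+9=2
a = -5: -5+5=0, -5+6=1, -5+9=4
a = -4: -4+5=1, -4+6=2, -4+9=5
a = 3: 3+5=8, 3+6=9, 3+9=12
Collecting distinct sums: A + B = {-2, -1, 0, 1, 2, 4, 5, 8, 9, 12}
|A + B| = 10

A + B = {-2, -1, 0, 1, 2, 4, 5, 8, 9, 12}


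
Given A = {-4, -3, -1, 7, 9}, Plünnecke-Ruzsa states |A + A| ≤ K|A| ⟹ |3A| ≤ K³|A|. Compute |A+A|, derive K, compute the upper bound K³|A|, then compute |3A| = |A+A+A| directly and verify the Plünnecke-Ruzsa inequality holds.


|A| = 5.
Step 1: Compute A + A by enumerating all 25 pairs.
A + A = {-8, -7, -6, -5, -4, -2, 3, 4, 5, 6, 8, 14, 16, 18}, so |A + A| = 14.
Step 2: Doubling constant K = |A + A|/|A| = 14/5 = 14/5 ≈ 2.8000.
Step 3: Plünnecke-Ruzsa gives |3A| ≤ K³·|A| = (2.8000)³ · 5 ≈ 109.7600.
Step 4: Compute 3A = A + A + A directly by enumerating all triples (a,b,c) ∈ A³; |3A| = 28.
Step 5: Check 28 ≤ 109.7600? Yes ✓.

K = 14/5, Plünnecke-Ruzsa bound K³|A| ≈ 109.7600, |3A| = 28, inequality holds.


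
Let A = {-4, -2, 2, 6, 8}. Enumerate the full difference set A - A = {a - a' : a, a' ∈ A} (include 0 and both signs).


A - A = {a - a' : a, a' ∈ A}.
Compute a - a' for each ordered pair (a, a'):
a = -4: -4--4=0, -4--2=-2, -4-2=-6, -4-6=-10, -4-8=-12
a = -2: -2--4=2, -2--2=0, -2-2=-4, -2-6=-8, -2-8=-10
a = 2: 2--4=6, 2--2=4, 2-2=0, 2-6=-4, 2-8=-6
a = 6: 6--4=10, 6--2=8, 6-2=4, 6-6=0, 6-8=-2
a = 8: 8--4=12, 8--2=10, 8-2=6, 8-6=2, 8-8=0
Collecting distinct values (and noting 0 appears from a-a):
A - A = {-12, -10, -8, -6, -4, -2, 0, 2, 4, 6, 8, 10, 12}
|A - A| = 13

A - A = {-12, -10, -8, -6, -4, -2, 0, 2, 4, 6, 8, 10, 12}


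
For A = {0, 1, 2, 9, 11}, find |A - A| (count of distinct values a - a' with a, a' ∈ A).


A - A = {a - a' : a, a' ∈ A}; |A| = 5.
Bounds: 2|A|-1 ≤ |A - A| ≤ |A|² - |A| + 1, i.e. 9 ≤ |A - A| ≤ 21.
Note: 0 ∈ A - A always (from a - a). The set is symmetric: if d ∈ A - A then -d ∈ A - A.
Enumerate nonzero differences d = a - a' with a > a' (then include -d):
Positive differences: {1, 2, 7, 8, 9, 10, 11}
Full difference set: {0} ∪ (positive diffs) ∪ (negative diffs).
|A - A| = 1 + 2·7 = 15 (matches direct enumeration: 15).

|A - A| = 15


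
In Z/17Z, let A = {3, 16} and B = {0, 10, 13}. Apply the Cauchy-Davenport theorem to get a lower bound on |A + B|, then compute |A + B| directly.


Cauchy-Davenport: |A + B| ≥ min(p, |A| + |B| - 1) for A, B nonempty in Z/pZ.
|A| = 2, |B| = 3, p = 17.
CD lower bound = min(17, 2 + 3 - 1) = min(17, 4) = 4.
Compute A + B mod 17 directly:
a = 3: 3+0=3, 3+10=13, 3+13=16
a = 16: 16+0=16, 16+10=9, 16+13=12
A + B = {3, 9, 12, 13, 16}, so |A + B| = 5.
Verify: 5 ≥ 4? Yes ✓.

CD lower bound = 4, actual |A + B| = 5.


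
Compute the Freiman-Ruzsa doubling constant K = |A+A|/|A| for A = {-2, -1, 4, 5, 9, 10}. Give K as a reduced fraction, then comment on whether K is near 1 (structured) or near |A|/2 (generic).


|A| = 6.
Compute A + A by enumerating all 36 pairs.
A + A = {-4, -3, -2, 2, 3, 4, 7, 8, 9, 10, 13, 14, 15, 18, 19, 20}, so |A + A| = 16.
K = |A + A| / |A| = 16/6 = 8/3 ≈ 2.6667.
Reference: AP of size 6 gives K = 11/6 ≈ 1.8333; a fully generic set of size 6 gives K ≈ 3.5000.

|A| = 6, |A + A| = 16, K = 16/6 = 8/3.


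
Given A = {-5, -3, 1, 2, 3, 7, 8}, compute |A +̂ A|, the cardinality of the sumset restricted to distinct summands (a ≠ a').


Restricted sumset: A +̂ A = {a + a' : a ∈ A, a' ∈ A, a ≠ a'}.
Equivalently, take A + A and drop any sum 2a that is achievable ONLY as a + a for a ∈ A (i.e. sums representable only with equal summands).
Enumerate pairs (a, a') with a < a' (symmetric, so each unordered pair gives one sum; this covers all a ≠ a'):
  -5 + -3 = -8
  -5 + 1 = -4
  -5 + 2 = -3
  -5 + 3 = -2
  -5 + 7 = 2
  -5 + 8 = 3
  -3 + 1 = -2
  -3 + 2 = -1
  -3 + 3 = 0
  -3 + 7 = 4
  -3 + 8 = 5
  1 + 2 = 3
  1 + 3 = 4
  1 + 7 = 8
  1 + 8 = 9
  2 + 3 = 5
  2 + 7 = 9
  2 + 8 = 10
  3 + 7 = 10
  3 + 8 = 11
  7 + 8 = 15
Collected distinct sums: {-8, -4, -3, -2, -1, 0, 2, 3, 4, 5, 8, 9, 10, 11, 15}
|A +̂ A| = 15
(Reference bound: |A +̂ A| ≥ 2|A| - 3 for |A| ≥ 2, with |A| = 7 giving ≥ 11.)

|A +̂ A| = 15


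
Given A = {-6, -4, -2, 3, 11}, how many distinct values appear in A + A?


A + A = {a + a' : a, a' ∈ A}; |A| = 5.
General bounds: 2|A| - 1 ≤ |A + A| ≤ |A|(|A|+1)/2, i.e. 9 ≤ |A + A| ≤ 15.
Lower bound 2|A|-1 is attained iff A is an arithmetic progression.
Enumerate sums a + a' for a ≤ a' (symmetric, so this suffices):
a = -6: -6+-6=-12, -6+-4=-10, -6+-2=-8, -6+3=-3, -6+11=5
a = -4: -4+-4=-8, -4+-2=-6, -4+3=-1, -4+11=7
a = -2: -2+-2=-4, -2+3=1, -2+11=9
a = 3: 3+3=6, 3+11=14
a = 11: 11+11=22
Distinct sums: {-12, -10, -8, -6, -4, -3, -1, 1, 5, 6, 7, 9, 14, 22}
|A + A| = 14

|A + A| = 14


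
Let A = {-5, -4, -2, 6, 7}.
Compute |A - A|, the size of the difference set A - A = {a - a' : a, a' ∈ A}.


A - A = {a - a' : a, a' ∈ A}; |A| = 5.
Bounds: 2|A|-1 ≤ |A - A| ≤ |A|² - |A| + 1, i.e. 9 ≤ |A - A| ≤ 21.
Note: 0 ∈ A - A always (from a - a). The set is symmetric: if d ∈ A - A then -d ∈ A - A.
Enumerate nonzero differences d = a - a' with a > a' (then include -d):
Positive differences: {1, 2, 3, 8, 9, 10, 11, 12}
Full difference set: {0} ∪ (positive diffs) ∪ (negative diffs).
|A - A| = 1 + 2·8 = 17 (matches direct enumeration: 17).

|A - A| = 17


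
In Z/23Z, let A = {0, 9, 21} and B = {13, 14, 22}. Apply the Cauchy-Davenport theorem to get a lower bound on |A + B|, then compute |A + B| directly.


Cauchy-Davenport: |A + B| ≥ min(p, |A| + |B| - 1) for A, B nonempty in Z/pZ.
|A| = 3, |B| = 3, p = 23.
CD lower bound = min(23, 3 + 3 - 1) = min(23, 5) = 5.
Compute A + B mod 23 directly:
a = 0: 0+13=13, 0+14=14, 0+22=22
a = 9: 9+13=22, 9+14=0, 9+22=8
a = 21: 21+13=11, 21+14=12, 21+22=20
A + B = {0, 8, 11, 12, 13, 14, 20, 22}, so |A + B| = 8.
Verify: 8 ≥ 5? Yes ✓.

CD lower bound = 5, actual |A + B| = 8.


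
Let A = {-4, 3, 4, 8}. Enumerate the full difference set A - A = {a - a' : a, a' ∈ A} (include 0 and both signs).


A - A = {a - a' : a, a' ∈ A}.
Compute a - a' for each ordered pair (a, a'):
a = -4: -4--4=0, -4-3=-7, -4-4=-8, -4-8=-12
a = 3: 3--4=7, 3-3=0, 3-4=-1, 3-8=-5
a = 4: 4--4=8, 4-3=1, 4-4=0, 4-8=-4
a = 8: 8--4=12, 8-3=5, 8-4=4, 8-8=0
Collecting distinct values (and noting 0 appears from a-a):
A - A = {-12, -8, -7, -5, -4, -1, 0, 1, 4, 5, 7, 8, 12}
|A - A| = 13

A - A = {-12, -8, -7, -5, -4, -1, 0, 1, 4, 5, 7, 8, 12}


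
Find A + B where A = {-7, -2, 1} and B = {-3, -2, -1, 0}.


A + B = {a + b : a ∈ A, b ∈ B}.
Enumerate all |A|·|B| = 3·4 = 12 pairs (a, b) and collect distinct sums.
a = -7: -7+-3=-10, -7+-2=-9, -7+-1=-8, -7+0=-7
a = -2: -2+-3=-5, -2+-2=-4, -2+-1=-3, -2+0=-2
a = 1: 1+-3=-2, 1+-2=-1, 1+-1=0, 1+0=1
Collecting distinct sums: A + B = {-10, -9, -8, -7, -5, -4, -3, -2, -1, 0, 1}
|A + B| = 11

A + B = {-10, -9, -8, -7, -5, -4, -3, -2, -1, 0, 1}


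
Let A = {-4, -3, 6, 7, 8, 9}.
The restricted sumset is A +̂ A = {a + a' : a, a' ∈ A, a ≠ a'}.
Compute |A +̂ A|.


Restricted sumset: A +̂ A = {a + a' : a ∈ A, a' ∈ A, a ≠ a'}.
Equivalently, take A + A and drop any sum 2a that is achievable ONLY as a + a for a ∈ A (i.e. sums representable only with equal summands).
Enumerate pairs (a, a') with a < a' (symmetric, so each unordered pair gives one sum; this covers all a ≠ a'):
  -4 + -3 = -7
  -4 + 6 = 2
  -4 + 7 = 3
  -4 + 8 = 4
  -4 + 9 = 5
  -3 + 6 = 3
  -3 + 7 = 4
  -3 + 8 = 5
  -3 + 9 = 6
  6 + 7 = 13
  6 + 8 = 14
  6 + 9 = 15
  7 + 8 = 15
  7 + 9 = 16
  8 + 9 = 17
Collected distinct sums: {-7, 2, 3, 4, 5, 6, 13, 14, 15, 16, 17}
|A +̂ A| = 11
(Reference bound: |A +̂ A| ≥ 2|A| - 3 for |A| ≥ 2, with |A| = 6 giving ≥ 9.)

|A +̂ A| = 11


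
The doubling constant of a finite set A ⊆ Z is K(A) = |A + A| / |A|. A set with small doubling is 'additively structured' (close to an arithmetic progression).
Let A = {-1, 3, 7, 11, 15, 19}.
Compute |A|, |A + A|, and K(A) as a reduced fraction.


|A| = 6.
Compute A + A by enumerating all 36 pairs.
A + A = {-2, 2, 6, 10, 14, 18, 22, 26, 30, 34, 38}, so |A + A| = 11.
K = |A + A| / |A| = 11/6 (already in lowest terms) ≈ 1.8333.
Reference: AP of size 6 gives K = 11/6 ≈ 1.8333; a fully generic set of size 6 gives K ≈ 3.5000.

|A| = 6, |A + A| = 11, K = 11/6.


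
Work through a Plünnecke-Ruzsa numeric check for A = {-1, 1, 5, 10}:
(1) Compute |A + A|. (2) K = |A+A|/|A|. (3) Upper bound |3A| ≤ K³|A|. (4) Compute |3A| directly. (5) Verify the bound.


|A| = 4.
Step 1: Compute A + A by enumerating all 16 pairs.
A + A = {-2, 0, 2, 4, 6, 9, 10, 11, 15, 20}, so |A + A| = 10.
Step 2: Doubling constant K = |A + A|/|A| = 10/4 = 10/4 ≈ 2.5000.
Step 3: Plünnecke-Ruzsa gives |3A| ≤ K³·|A| = (2.5000)³ · 4 ≈ 62.5000.
Step 4: Compute 3A = A + A + A directly by enumerating all triples (a,b,c) ∈ A³; |3A| = 19.
Step 5: Check 19 ≤ 62.5000? Yes ✓.

K = 10/4, Plünnecke-Ruzsa bound K³|A| ≈ 62.5000, |3A| = 19, inequality holds.


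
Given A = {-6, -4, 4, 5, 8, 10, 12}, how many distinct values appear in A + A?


A + A = {a + a' : a, a' ∈ A}; |A| = 7.
General bounds: 2|A| - 1 ≤ |A + A| ≤ |A|(|A|+1)/2, i.e. 13 ≤ |A + A| ≤ 28.
Lower bound 2|A|-1 is attained iff A is an arithmetic progression.
Enumerate sums a + a' for a ≤ a' (symmetric, so this suffices):
a = -6: -6+-6=-12, -6+-4=-10, -6+4=-2, -6+5=-1, -6+8=2, -6+10=4, -6+12=6
a = -4: -4+-4=-8, -4+4=0, -4+5=1, -4+8=4, -4+10=6, -4+12=8
a = 4: 4+4=8, 4+5=9, 4+8=12, 4+10=14, 4+12=16
a = 5: 5+5=10, 5+8=13, 5+10=15, 5+12=17
a = 8: 8+8=16, 8+10=18, 8+12=20
a = 10: 10+10=20, 10+12=22
a = 12: 12+12=24
Distinct sums: {-12, -10, -8, -2, -1, 0, 1, 2, 4, 6, 8, 9, 10, 12, 13, 14, 15, 16, 17, 18, 20, 22, 24}
|A + A| = 23

|A + A| = 23


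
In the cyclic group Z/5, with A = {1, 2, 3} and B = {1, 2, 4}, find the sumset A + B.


Work in Z/5Z: reduce every sum a + b modulo 5.
Enumerate all 9 pairs:
a = 1: 1+1=2, 1+2=3, 1+4=0
a = 2: 2+1=3, 2+2=4, 2+4=1
a = 3: 3+1=4, 3+2=0, 3+4=2
Distinct residues collected: {0, 1, 2, 3, 4}
|A + B| = 5 (out of 5 total residues).

A + B = {0, 1, 2, 3, 4}


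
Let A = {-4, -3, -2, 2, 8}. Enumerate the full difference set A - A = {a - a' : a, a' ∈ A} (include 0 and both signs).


A - A = {a - a' : a, a' ∈ A}.
Compute a - a' for each ordered pair (a, a'):
a = -4: -4--4=0, -4--3=-1, -4--2=-2, -4-2=-6, -4-8=-12
a = -3: -3--4=1, -3--3=0, -3--2=-1, -3-2=-5, -3-8=-11
a = -2: -2--4=2, -2--3=1, -2--2=0, -2-2=-4, -2-8=-10
a = 2: 2--4=6, 2--3=5, 2--2=4, 2-2=0, 2-8=-6
a = 8: 8--4=12, 8--3=11, 8--2=10, 8-2=6, 8-8=0
Collecting distinct values (and noting 0 appears from a-a):
A - A = {-12, -11, -10, -6, -5, -4, -2, -1, 0, 1, 2, 4, 5, 6, 10, 11, 12}
|A - A| = 17

A - A = {-12, -11, -10, -6, -5, -4, -2, -1, 0, 1, 2, 4, 5, 6, 10, 11, 12}


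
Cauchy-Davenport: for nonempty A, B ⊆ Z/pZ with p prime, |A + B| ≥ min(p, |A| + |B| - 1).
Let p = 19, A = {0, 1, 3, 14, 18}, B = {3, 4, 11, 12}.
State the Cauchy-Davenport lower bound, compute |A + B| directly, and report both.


Cauchy-Davenport: |A + B| ≥ min(p, |A| + |B| - 1) for A, B nonempty in Z/pZ.
|A| = 5, |B| = 4, p = 19.
CD lower bound = min(19, 5 + 4 - 1) = min(19, 8) = 8.
Compute A + B mod 19 directly:
a = 0: 0+3=3, 0+4=4, 0+11=11, 0+12=12
a = 1: 1+3=4, 1+4=5, 1+11=12, 1+12=13
a = 3: 3+3=6, 3+4=7, 3+11=14, 3+12=15
a = 14: 14+3=17, 14+4=18, 14+11=6, 14+12=7
a = 18: 18+3=2, 18+4=3, 18+11=10, 18+12=11
A + B = {2, 3, 4, 5, 6, 7, 10, 11, 12, 13, 14, 15, 17, 18}, so |A + B| = 14.
Verify: 14 ≥ 8? Yes ✓.

CD lower bound = 8, actual |A + B| = 14.


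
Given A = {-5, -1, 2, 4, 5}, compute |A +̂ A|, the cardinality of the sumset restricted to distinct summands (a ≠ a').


Restricted sumset: A +̂ A = {a + a' : a ∈ A, a' ∈ A, a ≠ a'}.
Equivalently, take A + A and drop any sum 2a that is achievable ONLY as a + a for a ∈ A (i.e. sums representable only with equal summands).
Enumerate pairs (a, a') with a < a' (symmetric, so each unordered pair gives one sum; this covers all a ≠ a'):
  -5 + -1 = -6
  -5 + 2 = -3
  -5 + 4 = -1
  -5 + 5 = 0
  -1 + 2 = 1
  -1 + 4 = 3
  -1 + 5 = 4
  2 + 4 = 6
  2 + 5 = 7
  4 + 5 = 9
Collected distinct sums: {-6, -3, -1, 0, 1, 3, 4, 6, 7, 9}
|A +̂ A| = 10
(Reference bound: |A +̂ A| ≥ 2|A| - 3 for |A| ≥ 2, with |A| = 5 giving ≥ 7.)

|A +̂ A| = 10


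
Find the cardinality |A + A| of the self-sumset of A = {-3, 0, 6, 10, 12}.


A + A = {a + a' : a, a' ∈ A}; |A| = 5.
General bounds: 2|A| - 1 ≤ |A + A| ≤ |A|(|A|+1)/2, i.e. 9 ≤ |A + A| ≤ 15.
Lower bound 2|A|-1 is attained iff A is an arithmetic progression.
Enumerate sums a + a' for a ≤ a' (symmetric, so this suffices):
a = -3: -3+-3=-6, -3+0=-3, -3+6=3, -3+10=7, -3+12=9
a = 0: 0+0=0, 0+6=6, 0+10=10, 0+12=12
a = 6: 6+6=12, 6+10=16, 6+12=18
a = 10: 10+10=20, 10+12=22
a = 12: 12+12=24
Distinct sums: {-6, -3, 0, 3, 6, 7, 9, 10, 12, 16, 18, 20, 22, 24}
|A + A| = 14

|A + A| = 14


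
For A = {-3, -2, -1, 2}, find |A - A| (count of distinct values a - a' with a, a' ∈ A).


A - A = {a - a' : a, a' ∈ A}; |A| = 4.
Bounds: 2|A|-1 ≤ |A - A| ≤ |A|² - |A| + 1, i.e. 7 ≤ |A - A| ≤ 13.
Note: 0 ∈ A - A always (from a - a). The set is symmetric: if d ∈ A - A then -d ∈ A - A.
Enumerate nonzero differences d = a - a' with a > a' (then include -d):
Positive differences: {1, 2, 3, 4, 5}
Full difference set: {0} ∪ (positive diffs) ∪ (negative diffs).
|A - A| = 1 + 2·5 = 11 (matches direct enumeration: 11).

|A - A| = 11


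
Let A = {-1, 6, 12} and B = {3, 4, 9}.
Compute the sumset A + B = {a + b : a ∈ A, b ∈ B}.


A + B = {a + b : a ∈ A, b ∈ B}.
Enumerate all |A|·|B| = 3·3 = 9 pairs (a, b) and collect distinct sums.
a = -1: -1+3=2, -1+4=3, -1+9=8
a = 6: 6+3=9, 6+4=10, 6+9=15
a = 12: 12+3=15, 12+4=16, 12+9=21
Collecting distinct sums: A + B = {2, 3, 8, 9, 10, 15, 16, 21}
|A + B| = 8

A + B = {2, 3, 8, 9, 10, 15, 16, 21}


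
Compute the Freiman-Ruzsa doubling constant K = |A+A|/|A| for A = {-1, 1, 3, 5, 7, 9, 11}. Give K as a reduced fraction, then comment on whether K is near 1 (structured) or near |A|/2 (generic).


|A| = 7.
Compute A + A by enumerating all 49 pairs.
A + A = {-2, 0, 2, 4, 6, 8, 10, 12, 14, 16, 18, 20, 22}, so |A + A| = 13.
K = |A + A| / |A| = 13/7 (already in lowest terms) ≈ 1.8571.
Reference: AP of size 7 gives K = 13/7 ≈ 1.8571; a fully generic set of size 7 gives K ≈ 4.0000.

|A| = 7, |A + A| = 13, K = 13/7.


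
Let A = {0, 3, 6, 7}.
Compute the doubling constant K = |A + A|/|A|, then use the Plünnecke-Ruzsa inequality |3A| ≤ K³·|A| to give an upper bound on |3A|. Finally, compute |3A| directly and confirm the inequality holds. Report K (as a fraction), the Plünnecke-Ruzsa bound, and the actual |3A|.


|A| = 4.
Step 1: Compute A + A by enumerating all 16 pairs.
A + A = {0, 3, 6, 7, 9, 10, 12, 13, 14}, so |A + A| = 9.
Step 2: Doubling constant K = |A + A|/|A| = 9/4 = 9/4 ≈ 2.2500.
Step 3: Plünnecke-Ruzsa gives |3A| ≤ K³·|A| = (2.2500)³ · 4 ≈ 45.5625.
Step 4: Compute 3A = A + A + A directly by enumerating all triples (a,b,c) ∈ A³; |3A| = 16.
Step 5: Check 16 ≤ 45.5625? Yes ✓.

K = 9/4, Plünnecke-Ruzsa bound K³|A| ≈ 45.5625, |3A| = 16, inequality holds.


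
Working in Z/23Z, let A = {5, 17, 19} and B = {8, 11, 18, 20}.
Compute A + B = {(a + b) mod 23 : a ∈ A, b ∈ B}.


Work in Z/23Z: reduce every sum a + b modulo 23.
Enumerate all 12 pairs:
a = 5: 5+8=13, 5+11=16, 5+18=0, 5+20=2
a = 17: 17+8=2, 17+11=5, 17+18=12, 17+20=14
a = 19: 19+8=4, 19+11=7, 19+18=14, 19+20=16
Distinct residues collected: {0, 2, 4, 5, 7, 12, 13, 14, 16}
|A + B| = 9 (out of 23 total residues).

A + B = {0, 2, 4, 5, 7, 12, 13, 14, 16}


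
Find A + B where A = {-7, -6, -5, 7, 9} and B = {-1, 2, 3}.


A + B = {a + b : a ∈ A, b ∈ B}.
Enumerate all |A|·|B| = 5·3 = 15 pairs (a, b) and collect distinct sums.
a = -7: -7+-1=-8, -7+2=-5, -7+3=-4
a = -6: -6+-1=-7, -6+2=-4, -6+3=-3
a = -5: -5+-1=-6, -5+2=-3, -5+3=-2
a = 7: 7+-1=6, 7+2=9, 7+3=10
a = 9: 9+-1=8, 9+2=11, 9+3=12
Collecting distinct sums: A + B = {-8, -7, -6, -5, -4, -3, -2, 6, 8, 9, 10, 11, 12}
|A + B| = 13

A + B = {-8, -7, -6, -5, -4, -3, -2, 6, 8, 9, 10, 11, 12}


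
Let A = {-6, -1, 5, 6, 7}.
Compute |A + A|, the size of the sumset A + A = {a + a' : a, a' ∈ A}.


A + A = {a + a' : a, a' ∈ A}; |A| = 5.
General bounds: 2|A| - 1 ≤ |A + A| ≤ |A|(|A|+1)/2, i.e. 9 ≤ |A + A| ≤ 15.
Lower bound 2|A|-1 is attained iff A is an arithmetic progression.
Enumerate sums a + a' for a ≤ a' (symmetric, so this suffices):
a = -6: -6+-6=-12, -6+-1=-7, -6+5=-1, -6+6=0, -6+7=1
a = -1: -1+-1=-2, -1+5=4, -1+6=5, -1+7=6
a = 5: 5+5=10, 5+6=11, 5+7=12
a = 6: 6+6=12, 6+7=13
a = 7: 7+7=14
Distinct sums: {-12, -7, -2, -1, 0, 1, 4, 5, 6, 10, 11, 12, 13, 14}
|A + A| = 14

|A + A| = 14


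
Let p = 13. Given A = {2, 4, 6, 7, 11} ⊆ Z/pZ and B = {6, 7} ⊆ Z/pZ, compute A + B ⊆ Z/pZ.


Work in Z/13Z: reduce every sum a + b modulo 13.
Enumerate all 10 pairs:
a = 2: 2+6=8, 2+7=9
a = 4: 4+6=10, 4+7=11
a = 6: 6+6=12, 6+7=0
a = 7: 7+6=0, 7+7=1
a = 11: 11+6=4, 11+7=5
Distinct residues collected: {0, 1, 4, 5, 8, 9, 10, 11, 12}
|A + B| = 9 (out of 13 total residues).

A + B = {0, 1, 4, 5, 8, 9, 10, 11, 12}


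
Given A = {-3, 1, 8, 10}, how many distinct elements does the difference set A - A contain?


A - A = {a - a' : a, a' ∈ A}; |A| = 4.
Bounds: 2|A|-1 ≤ |A - A| ≤ |A|² - |A| + 1, i.e. 7 ≤ |A - A| ≤ 13.
Note: 0 ∈ A - A always (from a - a). The set is symmetric: if d ∈ A - A then -d ∈ A - A.
Enumerate nonzero differences d = a - a' with a > a' (then include -d):
Positive differences: {2, 4, 7, 9, 11, 13}
Full difference set: {0} ∪ (positive diffs) ∪ (negative diffs).
|A - A| = 1 + 2·6 = 13 (matches direct enumeration: 13).

|A - A| = 13


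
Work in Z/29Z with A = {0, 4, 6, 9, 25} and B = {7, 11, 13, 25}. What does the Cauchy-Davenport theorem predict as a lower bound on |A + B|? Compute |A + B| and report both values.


Cauchy-Davenport: |A + B| ≥ min(p, |A| + |B| - 1) for A, B nonempty in Z/pZ.
|A| = 5, |B| = 4, p = 29.
CD lower bound = min(29, 5 + 4 - 1) = min(29, 8) = 8.
Compute A + B mod 29 directly:
a = 0: 0+7=7, 0+11=11, 0+13=13, 0+25=25
a = 4: 4+7=11, 4+11=15, 4+13=17, 4+25=0
a = 6: 6+7=13, 6+11=17, 6+13=19, 6+25=2
a = 9: 9+7=16, 9+11=20, 9+13=22, 9+25=5
a = 25: 25+7=3, 25+11=7, 25+13=9, 25+25=21
A + B = {0, 2, 3, 5, 7, 9, 11, 13, 15, 16, 17, 19, 20, 21, 22, 25}, so |A + B| = 16.
Verify: 16 ≥ 8? Yes ✓.

CD lower bound = 8, actual |A + B| = 16.


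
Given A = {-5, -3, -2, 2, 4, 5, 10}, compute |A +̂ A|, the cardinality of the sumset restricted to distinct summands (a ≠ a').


Restricted sumset: A +̂ A = {a + a' : a ∈ A, a' ∈ A, a ≠ a'}.
Equivalently, take A + A and drop any sum 2a that is achievable ONLY as a + a for a ∈ A (i.e. sums representable only with equal summands).
Enumerate pairs (a, a') with a < a' (symmetric, so each unordered pair gives one sum; this covers all a ≠ a'):
  -5 + -3 = -8
  -5 + -2 = -7
  -5 + 2 = -3
  -5 + 4 = -1
  -5 + 5 = 0
  -5 + 10 = 5
  -3 + -2 = -5
  -3 + 2 = -1
  -3 + 4 = 1
  -3 + 5 = 2
  -3 + 10 = 7
  -2 + 2 = 0
  -2 + 4 = 2
  -2 + 5 = 3
  -2 + 10 = 8
  2 + 4 = 6
  2 + 5 = 7
  2 + 10 = 12
  4 + 5 = 9
  4 + 10 = 14
  5 + 10 = 15
Collected distinct sums: {-8, -7, -5, -3, -1, 0, 1, 2, 3, 5, 6, 7, 8, 9, 12, 14, 15}
|A +̂ A| = 17
(Reference bound: |A +̂ A| ≥ 2|A| - 3 for |A| ≥ 2, with |A| = 7 giving ≥ 11.)

|A +̂ A| = 17


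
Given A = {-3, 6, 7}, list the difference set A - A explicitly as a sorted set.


A - A = {a - a' : a, a' ∈ A}.
Compute a - a' for each ordered pair (a, a'):
a = -3: -3--3=0, -3-6=-9, -3-7=-10
a = 6: 6--3=9, 6-6=0, 6-7=-1
a = 7: 7--3=10, 7-6=1, 7-7=0
Collecting distinct values (and noting 0 appears from a-a):
A - A = {-10, -9, -1, 0, 1, 9, 10}
|A - A| = 7

A - A = {-10, -9, -1, 0, 1, 9, 10}


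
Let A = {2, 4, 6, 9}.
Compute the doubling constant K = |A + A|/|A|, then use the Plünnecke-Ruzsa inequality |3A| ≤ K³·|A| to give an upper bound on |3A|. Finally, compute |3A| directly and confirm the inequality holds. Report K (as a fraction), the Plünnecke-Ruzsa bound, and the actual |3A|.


|A| = 4.
Step 1: Compute A + A by enumerating all 16 pairs.
A + A = {4, 6, 8, 10, 11, 12, 13, 15, 18}, so |A + A| = 9.
Step 2: Doubling constant K = |A + A|/|A| = 9/4 = 9/4 ≈ 2.2500.
Step 3: Plünnecke-Ruzsa gives |3A| ≤ K³·|A| = (2.2500)³ · 4 ≈ 45.5625.
Step 4: Compute 3A = A + A + A directly by enumerating all triples (a,b,c) ∈ A³; |3A| = 16.
Step 5: Check 16 ≤ 45.5625? Yes ✓.

K = 9/4, Plünnecke-Ruzsa bound K³|A| ≈ 45.5625, |3A| = 16, inequality holds.


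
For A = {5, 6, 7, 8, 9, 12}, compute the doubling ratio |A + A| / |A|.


|A| = 6.
Compute A + A by enumerating all 36 pairs.
A + A = {10, 11, 12, 13, 14, 15, 16, 17, 18, 19, 20, 21, 24}, so |A + A| = 13.
K = |A + A| / |A| = 13/6 (already in lowest terms) ≈ 2.1667.
Reference: AP of size 6 gives K = 11/6 ≈ 1.8333; a fully generic set of size 6 gives K ≈ 3.5000.

|A| = 6, |A + A| = 13, K = 13/6.


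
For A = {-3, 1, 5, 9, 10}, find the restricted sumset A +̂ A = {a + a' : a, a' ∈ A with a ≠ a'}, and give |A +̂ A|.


Restricted sumset: A +̂ A = {a + a' : a ∈ A, a' ∈ A, a ≠ a'}.
Equivalently, take A + A and drop any sum 2a that is achievable ONLY as a + a for a ∈ A (i.e. sums representable only with equal summands).
Enumerate pairs (a, a') with a < a' (symmetric, so each unordered pair gives one sum; this covers all a ≠ a'):
  -3 + 1 = -2
  -3 + 5 = 2
  -3 + 9 = 6
  -3 + 10 = 7
  1 + 5 = 6
  1 + 9 = 10
  1 + 10 = 11
  5 + 9 = 14
  5 + 10 = 15
  9 + 10 = 19
Collected distinct sums: {-2, 2, 6, 7, 10, 11, 14, 15, 19}
|A +̂ A| = 9
(Reference bound: |A +̂ A| ≥ 2|A| - 3 for |A| ≥ 2, with |A| = 5 giving ≥ 7.)

|A +̂ A| = 9


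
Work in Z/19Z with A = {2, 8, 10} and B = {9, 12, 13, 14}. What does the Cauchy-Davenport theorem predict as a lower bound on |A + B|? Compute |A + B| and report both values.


Cauchy-Davenport: |A + B| ≥ min(p, |A| + |B| - 1) for A, B nonempty in Z/pZ.
|A| = 3, |B| = 4, p = 19.
CD lower bound = min(19, 3 + 4 - 1) = min(19, 6) = 6.
Compute A + B mod 19 directly:
a = 2: 2+9=11, 2+12=14, 2+13=15, 2+14=16
a = 8: 8+9=17, 8+12=1, 8+13=2, 8+14=3
a = 10: 10+9=0, 10+12=3, 10+13=4, 10+14=5
A + B = {0, 1, 2, 3, 4, 5, 11, 14, 15, 16, 17}, so |A + B| = 11.
Verify: 11 ≥ 6? Yes ✓.

CD lower bound = 6, actual |A + B| = 11.


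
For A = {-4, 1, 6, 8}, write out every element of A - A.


A - A = {a - a' : a, a' ∈ A}.
Compute a - a' for each ordered pair (a, a'):
a = -4: -4--4=0, -4-1=-5, -4-6=-10, -4-8=-12
a = 1: 1--4=5, 1-1=0, 1-6=-5, 1-8=-7
a = 6: 6--4=10, 6-1=5, 6-6=0, 6-8=-2
a = 8: 8--4=12, 8-1=7, 8-6=2, 8-8=0
Collecting distinct values (and noting 0 appears from a-a):
A - A = {-12, -10, -7, -5, -2, 0, 2, 5, 7, 10, 12}
|A - A| = 11

A - A = {-12, -10, -7, -5, -2, 0, 2, 5, 7, 10, 12}


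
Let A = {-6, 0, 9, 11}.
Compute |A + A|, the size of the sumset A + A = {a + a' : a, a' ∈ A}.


A + A = {a + a' : a, a' ∈ A}; |A| = 4.
General bounds: 2|A| - 1 ≤ |A + A| ≤ |A|(|A|+1)/2, i.e. 7 ≤ |A + A| ≤ 10.
Lower bound 2|A|-1 is attained iff A is an arithmetic progression.
Enumerate sums a + a' for a ≤ a' (symmetric, so this suffices):
a = -6: -6+-6=-12, -6+0=-6, -6+9=3, -6+11=5
a = 0: 0+0=0, 0+9=9, 0+11=11
a = 9: 9+9=18, 9+11=20
a = 11: 11+11=22
Distinct sums: {-12, -6, 0, 3, 5, 9, 11, 18, 20, 22}
|A + A| = 10

|A + A| = 10


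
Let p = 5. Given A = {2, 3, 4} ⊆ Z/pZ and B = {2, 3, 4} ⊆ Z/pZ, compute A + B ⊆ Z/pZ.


Work in Z/5Z: reduce every sum a + b modulo 5.
Enumerate all 9 pairs:
a = 2: 2+2=4, 2+3=0, 2+4=1
a = 3: 3+2=0, 3+3=1, 3+4=2
a = 4: 4+2=1, 4+3=2, 4+4=3
Distinct residues collected: {0, 1, 2, 3, 4}
|A + B| = 5 (out of 5 total residues).

A + B = {0, 1, 2, 3, 4}


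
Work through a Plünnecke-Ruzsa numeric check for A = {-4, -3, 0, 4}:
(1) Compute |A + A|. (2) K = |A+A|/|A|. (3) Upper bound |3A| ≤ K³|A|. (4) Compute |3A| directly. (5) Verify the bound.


|A| = 4.
Step 1: Compute A + A by enumerating all 16 pairs.
A + A = {-8, -7, -6, -4, -3, 0, 1, 4, 8}, so |A + A| = 9.
Step 2: Doubling constant K = |A + A|/|A| = 9/4 = 9/4 ≈ 2.2500.
Step 3: Plünnecke-Ruzsa gives |3A| ≤ K³·|A| = (2.2500)³ · 4 ≈ 45.5625.
Step 4: Compute 3A = A + A + A directly by enumerating all triples (a,b,c) ∈ A³; |3A| = 16.
Step 5: Check 16 ≤ 45.5625? Yes ✓.

K = 9/4, Plünnecke-Ruzsa bound K³|A| ≈ 45.5625, |3A| = 16, inequality holds.


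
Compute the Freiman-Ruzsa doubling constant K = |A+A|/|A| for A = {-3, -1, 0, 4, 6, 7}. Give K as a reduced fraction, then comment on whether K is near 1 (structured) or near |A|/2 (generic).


|A| = 6.
Compute A + A by enumerating all 36 pairs.
A + A = {-6, -4, -3, -2, -1, 0, 1, 3, 4, 5, 6, 7, 8, 10, 11, 12, 13, 14}, so |A + A| = 18.
K = |A + A| / |A| = 18/6 = 3/1 ≈ 3.0000.
Reference: AP of size 6 gives K = 11/6 ≈ 1.8333; a fully generic set of size 6 gives K ≈ 3.5000.

|A| = 6, |A + A| = 18, K = 18/6 = 3/1.


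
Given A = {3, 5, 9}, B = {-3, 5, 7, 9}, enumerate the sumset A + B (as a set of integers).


A + B = {a + b : a ∈ A, b ∈ B}.
Enumerate all |A|·|B| = 3·4 = 12 pairs (a, b) and collect distinct sums.
a = 3: 3+-3=0, 3+5=8, 3+7=10, 3+9=12
a = 5: 5+-3=2, 5+5=10, 5+7=12, 5+9=14
a = 9: 9+-3=6, 9+5=14, 9+7=16, 9+9=18
Collecting distinct sums: A + B = {0, 2, 6, 8, 10, 12, 14, 16, 18}
|A + B| = 9

A + B = {0, 2, 6, 8, 10, 12, 14, 16, 18}


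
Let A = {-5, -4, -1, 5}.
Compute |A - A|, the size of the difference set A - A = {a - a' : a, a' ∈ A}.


A - A = {a - a' : a, a' ∈ A}; |A| = 4.
Bounds: 2|A|-1 ≤ |A - A| ≤ |A|² - |A| + 1, i.e. 7 ≤ |A - A| ≤ 13.
Note: 0 ∈ A - A always (from a - a). The set is symmetric: if d ∈ A - A then -d ∈ A - A.
Enumerate nonzero differences d = a - a' with a > a' (then include -d):
Positive differences: {1, 3, 4, 6, 9, 10}
Full difference set: {0} ∪ (positive diffs) ∪ (negative diffs).
|A - A| = 1 + 2·6 = 13 (matches direct enumeration: 13).

|A - A| = 13
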